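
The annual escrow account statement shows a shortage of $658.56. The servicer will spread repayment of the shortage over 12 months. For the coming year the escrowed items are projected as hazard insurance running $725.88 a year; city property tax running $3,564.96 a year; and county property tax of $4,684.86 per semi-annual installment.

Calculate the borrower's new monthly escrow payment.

$1,193.26

Hazard insurance: $725.88 per year
City property tax: $3,564.96 per year
County property tax: $4,684.86 × 2 = $9,369.72 per year
Yearly total = $13,660.56
Monthly = $13,660.56 / 12 = $1,138.38
Monthly shortage recovery: $658.56 ÷ 12 = $54.88
Adjusted monthly = $1,138.38 + $54.88 = $1,193.26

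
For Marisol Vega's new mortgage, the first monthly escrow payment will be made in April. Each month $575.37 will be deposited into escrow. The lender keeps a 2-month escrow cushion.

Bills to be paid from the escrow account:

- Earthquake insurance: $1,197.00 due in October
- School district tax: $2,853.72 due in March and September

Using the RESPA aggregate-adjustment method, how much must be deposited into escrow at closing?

Cushion = 2 × $575.37 = $1,150.74
Trial balance (start $0, +$575.37 each month, − disbursements):
  Apr: +$575.37 → $575.37
  May: +$575.37 → $1,150.74
  Jun: +$575.37 → $1,726.11
  Jul: +$575.37 → $2,301.48
  Aug: +$575.37 → $2,876.85
  Sep: +$575.37 − $2,853.72 → $598.50
  Oct: +$575.37 − $1,197.00 → -$23.13
  Nov: +$575.37 → $552.24
  Dec: +$575.37 → $1,127.61
  Jan: +$575.37 → $1,702.98
  Feb: +$575.37 → $2,278.35
  Mar: +$575.37 − $2,853.72 → $0.00
Lowest trial balance = -$23.13 (Oct)
Initial deposit = cushion − low point = $1,150.74 − (-$23.13) = $1,173.87

$1,173.87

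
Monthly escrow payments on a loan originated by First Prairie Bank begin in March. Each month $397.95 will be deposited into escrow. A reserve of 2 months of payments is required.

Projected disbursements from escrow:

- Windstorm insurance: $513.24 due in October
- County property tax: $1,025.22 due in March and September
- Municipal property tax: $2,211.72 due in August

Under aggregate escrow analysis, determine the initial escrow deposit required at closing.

Cushion = 2 × $397.95 = $795.90
Trial balance (start $0, +$397.95 each month, − disbursements):
  Mar: +$397.95 − $1,025.22 → -$627.27
  Apr: +$397.95 → -$229.32
  May: +$397.95 → $168.63
  Jun: +$397.95 → $566.58
  Jul: +$397.95 → $964.53
  Aug: +$397.95 − $2,211.72 → -$849.24
  Sep: +$397.95 − $1,025.22 → -$1,476.51
  Oct: +$397.95 − $513.24 → -$1,591.80
  Nov: +$397.95 → -$1,193.85
  Dec: +$397.95 → -$795.90
  Jan: +$397.95 → -$397.95
  Feb: +$397.95 → $0.00
Lowest trial balance = -$1,591.80 (Oct)
Initial deposit = cushion − low point = $795.90 − (-$1,591.80) = $2,387.70

$2,387.70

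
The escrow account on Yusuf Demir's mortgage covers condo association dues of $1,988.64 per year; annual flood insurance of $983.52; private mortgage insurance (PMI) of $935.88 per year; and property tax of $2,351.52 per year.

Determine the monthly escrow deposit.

Condo association dues: $1,988.64/yr
Flood insurance: $983.52/yr
Private mortgage insurance (PMI): $935.88/yr
Property tax: $2,351.52/yr
Total per year = $1,988.64 + $983.52 + $935.88 + $2,351.52 = $6,259.56
Monthly = $6,259.56 ÷ 12 = $521.63

$521.63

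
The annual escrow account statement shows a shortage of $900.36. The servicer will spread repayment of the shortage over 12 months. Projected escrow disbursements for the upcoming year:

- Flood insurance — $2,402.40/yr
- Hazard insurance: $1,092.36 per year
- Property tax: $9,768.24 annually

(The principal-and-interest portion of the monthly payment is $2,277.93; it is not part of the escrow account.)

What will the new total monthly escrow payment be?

Flood insurance: $2,402.40 annually
Hazard insurance: $1,092.36 annually
Property tax: $9,768.24 annually
Annual escrow total = $13,263.00
Base monthly escrow = $13,263.00 ÷ 12 = $1,105.25
Monthly shortage recovery: $900.36 ÷ 12 = $75.03
New monthly escrow = $1,105.25 + $75.03 = $1,180.28

$1,180.28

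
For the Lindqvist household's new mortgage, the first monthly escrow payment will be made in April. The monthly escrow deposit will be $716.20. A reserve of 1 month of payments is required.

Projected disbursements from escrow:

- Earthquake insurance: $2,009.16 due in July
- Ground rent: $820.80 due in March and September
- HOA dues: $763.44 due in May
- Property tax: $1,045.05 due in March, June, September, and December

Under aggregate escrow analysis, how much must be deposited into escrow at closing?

$2,102.50

Cushion = 1 × $716.20 = $716.20
Trial balance (start $0, +$716.20 each month, − disbursements):
  Apr: +$716.20 → $716.20
  May: +$716.20 − $763.44 → $668.96
  Jun: +$716.20 − $1,045.05 → $340.11
  Jul: +$716.20 − $2,009.16 → -$952.85
  Aug: +$716.20 → -$236.65
  Sep: +$716.20 − $1,865.85 → -$1,386.30
  Oct: +$716.20 → -$670.10
  Nov: +$716.20 → $46.10
  Dec: +$716.20 − $1,045.05 → -$282.75
  Jan: +$716.20 → $433.45
  Feb: +$716.20 → $1,149.65
  Mar: +$716.20 − $1,865.85 → $0.00
Lowest trial balance = -$1,386.30 (Sep)
Initial deposit = cushion − low point = $716.20 − (-$1,386.30) = $2,102.50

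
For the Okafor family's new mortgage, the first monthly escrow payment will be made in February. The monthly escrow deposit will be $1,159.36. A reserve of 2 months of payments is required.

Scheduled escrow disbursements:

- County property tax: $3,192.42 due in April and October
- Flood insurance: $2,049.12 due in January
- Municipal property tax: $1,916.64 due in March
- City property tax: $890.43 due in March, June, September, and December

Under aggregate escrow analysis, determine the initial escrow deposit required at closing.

$4,840.13

Cushion = 2 × $1,159.36 = $2,318.72
Trial balance (start $0, +$1,159.36 each month, − disbursements):
  Feb: +$1,159.36 → $1,159.36
  Mar: +$1,159.36 − $2,807.07 → -$488.35
  Apr: +$1,159.36 − $3,192.42 → -$2,521.41
  May: +$1,159.36 → -$1,362.05
  Jun: +$1,159.36 − $890.43 → -$1,093.12
  Jul: +$1,159.36 → $66.24
  Aug: +$1,159.36 → $1,225.60
  Sep: +$1,159.36 − $890.43 → $1,494.53
  Oct: +$1,159.36 − $3,192.42 → -$538.53
  Nov: +$1,159.36 → $620.83
  Dec: +$1,159.36 − $890.43 → $889.76
  Jan: +$1,159.36 − $2,049.12 → $0.00
Lowest trial balance = -$2,521.41 (Apr)
Initial deposit = cushion − low point = $2,318.72 − (-$2,521.41) = $4,840.13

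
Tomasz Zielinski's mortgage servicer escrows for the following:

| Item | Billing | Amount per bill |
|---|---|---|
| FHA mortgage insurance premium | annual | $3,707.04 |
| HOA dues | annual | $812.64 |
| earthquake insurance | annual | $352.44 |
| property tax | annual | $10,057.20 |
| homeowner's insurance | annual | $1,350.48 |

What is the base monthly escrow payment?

$1,356.65

FHA mortgage insurance premium — $3,707.04/yr
HOA dues — $812.64/yr
Earthquake insurance — $352.44/yr
Property tax — $10,057.20/yr
Homeowner's insurance — $1,350.48/yr
Total per year = $3,707.04 + $812.64 + $352.44 + $10,057.20 + $1,350.48 = $16,279.80
Per month = $16,279.80 / 12 = $1,356.65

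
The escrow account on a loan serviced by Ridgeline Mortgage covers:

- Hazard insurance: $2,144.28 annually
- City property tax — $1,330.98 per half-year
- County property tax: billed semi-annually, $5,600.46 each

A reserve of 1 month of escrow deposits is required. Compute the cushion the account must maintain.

$1,333.93

Hazard insurance: $2,144.28 per year
City property tax: $1,330.98 × 2 = $2,661.96 per year
County property tax: $5,600.46 × 2 = $11,200.92 per year
Total per year = $2,144.28 + $2,661.96 + $11,200.92 = $16,007.16
Base monthly escrow = $16,007.16 ÷ 12 = $1,333.93
Required cushion = 1 × $1,333.93 = $1,333.93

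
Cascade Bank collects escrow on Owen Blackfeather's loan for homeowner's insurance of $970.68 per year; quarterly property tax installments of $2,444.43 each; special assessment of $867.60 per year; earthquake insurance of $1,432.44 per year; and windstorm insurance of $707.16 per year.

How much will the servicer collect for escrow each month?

Homeowner's insurance: $970.68 annually
Property tax: $2,444.43 × 4 = $9,777.72 annually
Special assessment: $867.60 annually
Earthquake insurance: $1,432.44 annually
Windstorm insurance: $707.16 annually
Annual escrow total = $13,755.60
Monthly = $13,755.60 ÷ 12 = $1,146.30

$1,146.30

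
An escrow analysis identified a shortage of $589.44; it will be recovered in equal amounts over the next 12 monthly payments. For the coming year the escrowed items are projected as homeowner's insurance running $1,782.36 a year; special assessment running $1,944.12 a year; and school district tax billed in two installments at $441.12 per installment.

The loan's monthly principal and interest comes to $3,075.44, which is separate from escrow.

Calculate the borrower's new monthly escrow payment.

$433.18

Homeowner's insurance = $1,782.36 annually
Special assessment = $1,944.12 annually
School district tax = $441.12 × 2 = $882.24 annually
Annual escrow total = $1,782.36 + $1,944.12 + $882.24 = $4,608.72
Base monthly escrow = $4,608.72 ÷ 12 = $384.06
Shortage per month = $589.44 / 12 = $49.12
New monthly escrow = $384.06 + $49.12 = $433.18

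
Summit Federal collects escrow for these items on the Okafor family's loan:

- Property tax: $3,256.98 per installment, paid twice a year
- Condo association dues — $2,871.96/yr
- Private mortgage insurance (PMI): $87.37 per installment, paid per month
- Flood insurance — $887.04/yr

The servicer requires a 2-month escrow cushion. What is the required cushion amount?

Property tax: $3,256.98 × 2 = $6,513.96
Condo association dues: $2,871.96
Private mortgage insurance (PMI): $87.37 × 12 = $1,048.44
Flood insurance: $887.04
Annual escrow total = $11,321.40
Base monthly escrow = $11,321.40 / 12 = $943.45
Required cushion = 2 × $943.45 = $1,886.90

$1,886.90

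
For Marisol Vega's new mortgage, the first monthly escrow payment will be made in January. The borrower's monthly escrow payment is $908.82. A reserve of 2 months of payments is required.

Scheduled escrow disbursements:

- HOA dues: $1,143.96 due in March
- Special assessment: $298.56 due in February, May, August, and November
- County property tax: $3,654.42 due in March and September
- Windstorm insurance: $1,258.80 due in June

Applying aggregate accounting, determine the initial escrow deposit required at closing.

$4,245.54

Cushion = 2 × $908.82 = $1,817.64
Trial balance (start $0, +$908.82 each month, − disbursements):
  Jan: +$908.82 → $908.82
  Feb: +$908.82 − $298.56 → $1,519.08
  Mar: +$908.82 − $4,798.38 → -$2,370.48
  Apr: +$908.82 → -$1,461.66
  May: +$908.82 − $298.56 → -$851.40
  Jun: +$908.82 − $1,258.80 → -$1,201.38
  Jul: +$908.82 → -$292.56
  Aug: +$908.82 − $298.56 → $317.70
  Sep: +$908.82 − $3,654.42 → -$2,427.90
  Oct: +$908.82 → -$1,519.08
  Nov: +$908.82 − $298.56 → -$908.82
  Dec: +$908.82 → $0.00
Lowest trial balance = -$2,427.90 (Sep)
Initial deposit = cushion − low point = $1,817.64 − (-$2,427.90) = $4,245.54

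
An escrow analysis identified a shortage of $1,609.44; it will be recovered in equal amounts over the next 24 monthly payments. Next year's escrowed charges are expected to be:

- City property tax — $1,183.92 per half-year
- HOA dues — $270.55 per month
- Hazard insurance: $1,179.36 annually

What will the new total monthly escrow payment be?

$633.21

City property tax: $1,183.92 × 2 = $2,367.84/yr
HOA dues: $270.55 × 12 = $3,246.60/yr
Hazard insurance: $1,179.36/yr
Annual escrow total = $6,793.80
Per month = $6,793.80 ÷ 12 = $566.15
Shortage spread = $1,609.44 ÷ 24 = $67.06/mo
Adjusted monthly = $566.15 + $67.06 = $633.21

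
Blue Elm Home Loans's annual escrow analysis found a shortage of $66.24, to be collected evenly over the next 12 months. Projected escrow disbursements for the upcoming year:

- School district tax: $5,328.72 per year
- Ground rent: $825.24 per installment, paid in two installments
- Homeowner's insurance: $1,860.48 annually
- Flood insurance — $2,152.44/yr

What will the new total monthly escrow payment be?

$921.53

School district tax: $5,328.72
Ground rent: $825.24 × 2 = $1,650.48
Homeowner's insurance: $1,860.48
Flood insurance: $2,152.44
Total per year = $5,328.72 + $1,650.48 + $1,860.48 + $2,152.44 = $10,992.12
Base monthly escrow = $10,992.12 ÷ 12 = $916.01
Shortage spread = $66.24 ÷ 12 = $5.52/mo
Adjusted monthly = $916.01 + $5.52 = $921.53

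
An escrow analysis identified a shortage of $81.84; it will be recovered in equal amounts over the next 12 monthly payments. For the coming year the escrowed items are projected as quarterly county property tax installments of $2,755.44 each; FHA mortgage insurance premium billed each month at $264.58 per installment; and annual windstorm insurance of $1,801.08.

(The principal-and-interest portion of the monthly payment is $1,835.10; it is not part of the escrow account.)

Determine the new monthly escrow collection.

$1,339.97

County property tax — $2,755.44 × 4 = $11,021.76 per year
FHA mortgage insurance premium — $264.58 × 12 = $3,174.96 per year
Windstorm insurance — $1,801.08 per year
Combined annual = $11,021.76 + $3,174.96 + $1,801.08 = $15,997.80
Per month = $15,997.80 / 12 = $1,333.15
Shortage per month = $81.84 ÷ 12 = $6.82
Adjusted monthly = $1,333.15 + $6.82 = $1,339.97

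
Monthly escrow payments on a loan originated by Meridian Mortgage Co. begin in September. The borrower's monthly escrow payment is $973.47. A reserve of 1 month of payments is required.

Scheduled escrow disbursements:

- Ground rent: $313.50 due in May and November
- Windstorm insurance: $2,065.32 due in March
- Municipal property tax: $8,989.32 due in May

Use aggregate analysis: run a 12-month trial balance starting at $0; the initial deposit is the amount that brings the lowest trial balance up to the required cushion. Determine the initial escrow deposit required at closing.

Cushion = 1 × $973.47 = $973.47
Trial balance (start $0, +$973.47 each month, − disbursements):
  Sep: +$973.47 → $973.47
  Oct: +$973.47 → $1,946.94
  Nov: +$973.47 − $313.50 → $2,606.91
  Dec: +$973.47 → $3,580.38
  Jan: +$973.47 → $4,553.85
  Feb: +$973.47 → $5,527.32
  Mar: +$973.47 − $2,065.32 → $4,435.47
  Apr: +$973.47 → $5,408.94
  May: +$973.47 − $9,302.82 → -$2,920.41
  Jun: +$973.47 → -$1,946.94
  Jul: +$973.47 → -$973.47
  Aug: +$973.47 → $0.00
Lowest trial balance = -$2,920.41 (May)
Initial deposit = cushion − low point = $973.47 − (-$2,920.41) = $3,893.88

$3,893.88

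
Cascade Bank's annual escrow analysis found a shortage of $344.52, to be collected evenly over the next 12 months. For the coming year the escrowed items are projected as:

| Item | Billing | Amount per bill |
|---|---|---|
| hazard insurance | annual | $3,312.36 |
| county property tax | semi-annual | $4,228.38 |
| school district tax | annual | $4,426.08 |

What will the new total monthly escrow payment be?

Hazard insurance: $3,312.36/yr
County property tax: $4,228.38 × 2 = $8,456.76/yr
School district tax: $4,426.08/yr
Annual escrow total = $16,195.20
Monthly escrow = $16,195.20 ÷ 12 = $1,349.60
Monthly shortage recovery: $344.52 / 12 = $28.71
New monthly escrow = $1,349.60 + $28.71 = $1,378.31

$1,378.31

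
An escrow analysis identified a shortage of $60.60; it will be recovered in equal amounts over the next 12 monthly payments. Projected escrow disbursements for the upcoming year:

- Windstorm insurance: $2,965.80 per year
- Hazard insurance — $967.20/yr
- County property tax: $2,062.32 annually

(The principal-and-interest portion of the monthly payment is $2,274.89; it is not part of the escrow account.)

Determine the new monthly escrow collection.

$504.66

Windstorm insurance: $2,965.80 annually
Hazard insurance: $967.20 annually
County property tax: $2,062.32 annually
Total annual escrow = $5,995.32
Per month = $5,995.32 ÷ 12 = $499.61
Shortage per month = $60.60 / 12 = $5.05
New monthly escrow = $499.61 + $5.05 = $504.66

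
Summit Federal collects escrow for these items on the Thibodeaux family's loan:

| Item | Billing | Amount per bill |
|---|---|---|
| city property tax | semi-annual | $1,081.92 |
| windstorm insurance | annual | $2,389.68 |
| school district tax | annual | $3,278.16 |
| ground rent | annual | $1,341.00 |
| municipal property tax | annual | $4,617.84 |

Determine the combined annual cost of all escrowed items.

$13,790.52

City property tax — $1,081.92 × 2 = $2,163.84
Windstorm insurance — $2,389.68
School district tax — $3,278.16
Ground rent — $1,341.00
Municipal property tax — $4,617.84
Yearly total = $2,163.84 + $2,389.68 + $3,278.16 + $1,341.00 + $4,617.84 = $13,790.52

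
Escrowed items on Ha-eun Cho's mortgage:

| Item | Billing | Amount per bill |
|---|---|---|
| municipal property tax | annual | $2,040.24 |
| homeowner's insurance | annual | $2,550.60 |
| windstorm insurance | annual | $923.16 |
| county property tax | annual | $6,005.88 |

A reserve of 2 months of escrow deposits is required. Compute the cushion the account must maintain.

Municipal property tax — $2,040.24/yr
Homeowner's insurance — $2,550.60/yr
Windstorm insurance — $923.16/yr
County property tax — $6,005.88/yr
Total annual escrow = $2,040.24 + $2,550.60 + $923.16 + $6,005.88 = $11,519.88
Monthly escrow = $11,519.88 ÷ 12 = $959.99
Cushion = 2 × $959.99 = $1,919.98

$1,919.98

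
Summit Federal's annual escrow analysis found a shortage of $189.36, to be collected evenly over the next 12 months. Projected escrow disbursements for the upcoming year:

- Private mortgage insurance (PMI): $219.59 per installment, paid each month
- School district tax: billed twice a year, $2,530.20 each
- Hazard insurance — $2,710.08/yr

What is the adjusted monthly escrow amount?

$882.91

Private mortgage insurance (PMI) — $219.59 × 12 = $2,635.08 per year
School district tax — $2,530.20 × 2 = $5,060.40 per year
Hazard insurance — $2,710.08 per year
Combined annual = $2,635.08 + $5,060.40 + $2,710.08 = $10,405.56
Monthly escrow = $10,405.56 ÷ 12 = $867.13
Shortage per month = $189.36 ÷ 12 = $15.78
Adjusted monthly = $867.13 + $15.78 = $882.91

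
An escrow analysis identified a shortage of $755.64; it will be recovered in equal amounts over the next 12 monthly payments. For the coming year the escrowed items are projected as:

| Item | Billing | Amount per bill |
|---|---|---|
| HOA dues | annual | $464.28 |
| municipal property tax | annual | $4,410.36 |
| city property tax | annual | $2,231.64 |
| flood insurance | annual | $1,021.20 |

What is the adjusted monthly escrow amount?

$740.26

HOA dues: $464.28 per year
Municipal property tax: $4,410.36 per year
City property tax: $2,231.64 per year
Flood insurance: $1,021.20 per year
Yearly total = $8,127.48
Monthly = $8,127.48 / 12 = $677.29
Monthly shortage recovery: $755.64 / 12 = $62.97
Adjusted monthly = $677.29 + $62.97 = $740.26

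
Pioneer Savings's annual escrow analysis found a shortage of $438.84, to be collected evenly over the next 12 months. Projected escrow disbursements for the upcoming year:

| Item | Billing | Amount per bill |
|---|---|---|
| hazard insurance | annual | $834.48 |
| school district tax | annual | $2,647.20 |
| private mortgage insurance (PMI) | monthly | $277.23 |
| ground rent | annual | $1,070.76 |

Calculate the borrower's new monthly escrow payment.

Hazard insurance = $834.48 annually
School district tax = $2,647.20 annually
Private mortgage insurance (PMI) = $277.23 × 12 = $3,326.76 annually
Ground rent = $1,070.76 annually
Combined annual = $834.48 + $2,647.20 + $3,326.76 + $1,070.76 = $7,879.20
Monthly = $7,879.20 / 12 = $656.60
Shortage spread = $438.84 ÷ 12 = $36.57/mo
New monthly escrow = $656.60 + $36.57 = $693.17

$693.17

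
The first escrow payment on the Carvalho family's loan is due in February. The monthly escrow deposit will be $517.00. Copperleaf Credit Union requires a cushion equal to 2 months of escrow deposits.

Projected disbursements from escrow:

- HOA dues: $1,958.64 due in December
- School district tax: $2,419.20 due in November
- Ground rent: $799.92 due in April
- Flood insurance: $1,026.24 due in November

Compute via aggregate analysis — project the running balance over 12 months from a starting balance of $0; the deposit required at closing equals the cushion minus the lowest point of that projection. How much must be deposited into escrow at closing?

$1,551.00

Cushion = 2 × $517.00 = $1,034.00
Trial balance (start $0, +$517.00 each month, − disbursements):
  Feb: +$517.00 → $517.00
  Mar: +$517.00 → $1,034.00
  Apr: +$517.00 − $799.92 → $751.08
  May: +$517.00 → $1,268.08
  Jun: +$517.00 → $1,785.08
  Jul: +$517.00 → $2,302.08
  Aug: +$517.00 → $2,819.08
  Sep: +$517.00 → $3,336.08
  Oct: +$517.00 → $3,853.08
  Nov: +$517.00 − $3,445.44 → $924.64
  Dec: +$517.00 − $1,958.64 → -$517.00
  Jan: +$517.00 → $0.00
Lowest trial balance = -$517.00 (Dec)
Initial deposit = cushion − low point = $1,034.00 − (-$517.00) = $1,551.00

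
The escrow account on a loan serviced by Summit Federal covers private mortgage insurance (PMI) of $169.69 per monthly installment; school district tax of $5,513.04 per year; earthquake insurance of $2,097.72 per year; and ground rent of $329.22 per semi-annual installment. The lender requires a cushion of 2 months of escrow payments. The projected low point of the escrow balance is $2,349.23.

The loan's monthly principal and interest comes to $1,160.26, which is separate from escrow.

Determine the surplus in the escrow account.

$631.65

Private mortgage insurance (PMI): $169.69 × 12 = $2,036.28
School district tax: $5,513.04
Earthquake insurance: $2,097.72
Ground rent: $329.22 × 2 = $658.44
Total per year = $10,305.48
Monthly = $10,305.48 ÷ 12 = $858.79
Required reserve = 2 × $858.79 = $1,717.58
Excess over cushion: $2,349.23 − $1,717.58 = $631.65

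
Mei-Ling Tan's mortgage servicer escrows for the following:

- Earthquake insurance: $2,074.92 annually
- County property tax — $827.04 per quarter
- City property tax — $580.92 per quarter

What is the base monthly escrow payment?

Earthquake insurance — $2,074.92/yr
County property tax — $827.04 × 4 = $3,308.16/yr
City property tax — $580.92 × 4 = $2,323.68/yr
Total annual escrow = $7,706.76
Base monthly escrow = $7,706.76 ÷ 12 = $642.23

$642.23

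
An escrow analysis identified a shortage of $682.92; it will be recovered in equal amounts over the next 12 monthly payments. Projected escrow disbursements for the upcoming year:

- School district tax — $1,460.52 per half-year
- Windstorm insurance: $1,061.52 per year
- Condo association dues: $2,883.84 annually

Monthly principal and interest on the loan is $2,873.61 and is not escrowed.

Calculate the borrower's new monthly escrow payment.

School district tax = $1,460.52 × 2 = $2,921.04 per year
Windstorm insurance = $1,061.52 per year
Condo association dues = $2,883.84 per year
Total annual escrow = $6,866.40
Per month = $6,866.40 / 12 = $572.20
Shortage spread = $682.92 / 12 = $56.91/mo
Adjusted monthly = $572.20 + $56.91 = $629.11

$629.11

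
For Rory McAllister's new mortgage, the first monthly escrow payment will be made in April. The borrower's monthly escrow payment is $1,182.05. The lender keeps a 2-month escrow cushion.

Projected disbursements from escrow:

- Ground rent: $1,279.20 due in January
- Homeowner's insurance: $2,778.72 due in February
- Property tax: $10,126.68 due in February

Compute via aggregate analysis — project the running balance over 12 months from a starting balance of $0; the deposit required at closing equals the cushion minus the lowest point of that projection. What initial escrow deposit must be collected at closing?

$3,546.15

Cushion = 2 × $1,182.05 = $2,364.10
Trial balance (start $0, +$1,182.05 each month, − disbursements):
  Apr: +$1,182.05 → $1,182.05
  May: +$1,182.05 → $2,364.10
  Jun: +$1,182.05 → $3,546.15
  Jul: +$1,182.05 → $4,728.20
  Aug: +$1,182.05 → $5,910.25
  Sep: +$1,182.05 → $7,092.30
  Oct: +$1,182.05 → $8,274.35
  Nov: +$1,182.05 → $9,456.40
  Dec: +$1,182.05 → $10,638.45
  Jan: +$1,182.05 − $1,279.20 → $10,541.30
  Feb: +$1,182.05 − $12,905.40 → -$1,182.05
  Mar: +$1,182.05 → $0.00
Lowest trial balance = -$1,182.05 (Feb)
Initial deposit = cushion − low point = $2,364.10 − (-$1,182.05) = $3,546.15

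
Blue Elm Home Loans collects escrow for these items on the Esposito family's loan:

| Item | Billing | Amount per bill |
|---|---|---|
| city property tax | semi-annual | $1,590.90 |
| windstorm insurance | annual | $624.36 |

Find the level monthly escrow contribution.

City property tax = $1,590.90 × 2 = $3,181.80
Windstorm insurance = $624.36
Combined annual = $3,806.16
Monthly escrow = $3,806.16 / 12 = $317.18

$317.18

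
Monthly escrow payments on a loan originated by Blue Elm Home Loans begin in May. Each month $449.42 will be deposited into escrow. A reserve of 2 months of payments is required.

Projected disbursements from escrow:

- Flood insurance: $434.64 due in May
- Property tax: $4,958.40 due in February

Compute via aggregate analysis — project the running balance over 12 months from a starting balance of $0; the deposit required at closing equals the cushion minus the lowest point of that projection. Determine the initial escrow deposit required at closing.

Cushion = 2 × $449.42 = $898.84
Trial balance (start $0, +$449.42 each month, − disbursements):
  May: +$449.42 − $434.64 → $14.78
  Jun: +$449.42 → $464.20
  Jul: +$449.42 → $913.62
  Aug: +$449.42 → $1,363.04
  Sep: +$449.42 → $1,812.46
  Oct: +$449.42 → $2,261.88
  Nov: +$449.42 → $2,711.30
  Dec: +$449.42 → $3,160.72
  Jan: +$449.42 → $3,610.14
  Feb: +$449.42 − $4,958.40 → -$898.84
  Mar: +$449.42 → -$449.42
  Apr: +$449.42 → $0.00
Lowest trial balance = -$898.84 (Feb)
Initial deposit = cushion − low point = $898.84 − (-$898.84) = $1,797.68

$1,797.68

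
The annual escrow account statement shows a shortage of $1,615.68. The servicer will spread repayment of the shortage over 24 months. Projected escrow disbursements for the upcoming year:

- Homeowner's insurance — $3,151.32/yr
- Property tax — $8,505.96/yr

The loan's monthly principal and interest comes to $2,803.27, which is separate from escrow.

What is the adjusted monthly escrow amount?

Homeowner's insurance — $3,151.32 annually
Property tax — $8,505.96 annually
Annual escrow total = $11,657.28
Monthly = $11,657.28 / 12 = $971.44
Shortage per month = $1,615.68 ÷ 24 = $67.32
New monthly escrow = $971.44 + $67.32 = $1,038.76

$1,038.76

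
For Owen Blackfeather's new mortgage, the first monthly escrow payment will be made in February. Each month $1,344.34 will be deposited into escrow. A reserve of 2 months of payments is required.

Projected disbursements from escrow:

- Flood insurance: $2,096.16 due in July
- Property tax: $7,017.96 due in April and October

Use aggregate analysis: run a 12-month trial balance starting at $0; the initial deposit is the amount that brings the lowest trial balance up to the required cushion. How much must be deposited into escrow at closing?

Cushion = 2 × $1,344.34 = $2,688.68
Trial balance (start $0, +$1,344.34 each month, − disbursements):
  Feb: +$1,344.34 → $1,344.34
  Mar: +$1,344.34 → $2,688.68
  Apr: +$1,344.34 − $7,017.96 → -$2,984.94
  May: +$1,344.34 → -$1,640.60
  Jun: +$1,344.34 → -$296.26
  Jul: +$1,344.34 − $2,096.16 → -$1,048.08
  Aug: +$1,344.34 → $296.26
  Sep: +$1,344.34 → $1,640.60
  Oct: +$1,344.34 − $7,017.96 → -$4,033.02
  Nov: +$1,344.34 → -$2,688.68
  Dec: +$1,344.34 → -$1,344.34
  Jan: +$1,344.34 → $0.00
Lowest trial balance = -$4,033.02 (Oct)
Initial deposit = cushion − low point = $2,688.68 − (-$4,033.02) = $6,721.70

$6,721.70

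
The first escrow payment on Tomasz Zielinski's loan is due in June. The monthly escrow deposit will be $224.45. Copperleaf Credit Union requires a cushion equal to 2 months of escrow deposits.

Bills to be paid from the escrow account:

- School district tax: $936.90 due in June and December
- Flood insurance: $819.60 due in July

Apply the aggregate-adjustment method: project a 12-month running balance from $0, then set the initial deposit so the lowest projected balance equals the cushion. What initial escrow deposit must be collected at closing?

Cushion = 2 × $224.45 = $448.90
Trial balance (start $0, +$224.45 each month, − disbursements):
  Jun: +$224.45 − $936.90 → -$712.45
  Jul: +$224.45 − $819.60 → -$1,307.60
  Aug: +$224.45 → -$1,083.15
  Sep: +$224.45 → -$858.70
  Oct: +$224.45 → -$634.25
  Nov: +$224.45 → -$409.80
  Dec: +$224.45 − $936.90 → -$1,122.25
  Jan: +$224.45 → -$897.80
  Feb: +$224.45 → -$673.35
  Mar: +$224.45 → -$448.90
  Apr: +$224.45 → -$224.45
  May: +$224.45 → $0.00
Lowest trial balance = -$1,307.60 (Jul)
Initial deposit = cushion − low point = $448.90 − (-$1,307.60) = $1,756.50

$1,756.50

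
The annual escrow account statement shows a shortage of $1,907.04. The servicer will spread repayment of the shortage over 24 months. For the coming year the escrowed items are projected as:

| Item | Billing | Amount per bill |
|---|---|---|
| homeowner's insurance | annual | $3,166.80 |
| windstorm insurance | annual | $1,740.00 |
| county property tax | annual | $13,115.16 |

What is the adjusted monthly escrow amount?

Homeowner's insurance: $3,166.80
Windstorm insurance: $1,740.00
County property tax: $13,115.16
Total per year = $18,021.96
Per month = $18,021.96 ÷ 12 = $1,501.83
Shortage spread = $1,907.04 ÷ 24 = $79.46/mo
New monthly escrow = $1,501.83 + $79.46 = $1,581.29

$1,581.29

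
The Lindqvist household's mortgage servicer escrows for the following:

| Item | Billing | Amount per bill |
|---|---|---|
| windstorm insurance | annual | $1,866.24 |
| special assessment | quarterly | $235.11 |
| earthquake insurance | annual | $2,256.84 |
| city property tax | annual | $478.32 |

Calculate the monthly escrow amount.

$461.82

Windstorm insurance: $1,866.24 per year
Special assessment: $235.11 × 4 = $940.44 per year
Earthquake insurance: $2,256.84 per year
City property tax: $478.32 per year
Total per year = $5,541.84
Monthly escrow = $5,541.84 / 12 = $461.82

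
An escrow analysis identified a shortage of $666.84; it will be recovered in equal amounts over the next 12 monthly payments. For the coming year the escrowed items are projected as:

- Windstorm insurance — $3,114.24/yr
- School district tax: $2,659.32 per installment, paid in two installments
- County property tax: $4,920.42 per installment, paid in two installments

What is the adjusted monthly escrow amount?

Windstorm insurance — $3,114.24 per year
School district tax — $2,659.32 × 2 = $5,318.64 per year
County property tax — $4,920.42 × 2 = $9,840.84 per year
Total per year = $3,114.24 + $5,318.64 + $9,840.84 = $18,273.72
Monthly escrow = $18,273.72 / 12 = $1,522.81
Shortage per month = $666.84 ÷ 12 = $55.57
New monthly escrow = $1,522.81 + $55.57 = $1,578.38

$1,578.38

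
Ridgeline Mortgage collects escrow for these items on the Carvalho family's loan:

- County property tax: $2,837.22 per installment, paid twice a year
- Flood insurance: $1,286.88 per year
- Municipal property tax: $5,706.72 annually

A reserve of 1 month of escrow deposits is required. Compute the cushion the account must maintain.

County property tax = $2,837.22 × 2 = $5,674.44
Flood insurance = $1,286.88
Municipal property tax = $5,706.72
Total annual escrow = $12,668.04
Per month = $12,668.04 ÷ 12 = $1,055.67
Required cushion = 1 × $1,055.67 = $1,055.67

$1,055.67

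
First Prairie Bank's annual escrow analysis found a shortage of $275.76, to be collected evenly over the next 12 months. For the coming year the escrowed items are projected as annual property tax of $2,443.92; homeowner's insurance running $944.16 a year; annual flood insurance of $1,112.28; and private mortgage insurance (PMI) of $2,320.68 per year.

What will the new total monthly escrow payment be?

$591.40

Property tax = $2,443.92/yr
Homeowner's insurance = $944.16/yr
Flood insurance = $1,112.28/yr
Private mortgage insurance (PMI) = $2,320.68/yr
Total annual escrow = $6,821.04
Base monthly escrow = $6,821.04 ÷ 12 = $568.42
Shortage per month = $275.76 ÷ 12 = $22.98
Adjusted monthly = $568.42 + $22.98 = $591.40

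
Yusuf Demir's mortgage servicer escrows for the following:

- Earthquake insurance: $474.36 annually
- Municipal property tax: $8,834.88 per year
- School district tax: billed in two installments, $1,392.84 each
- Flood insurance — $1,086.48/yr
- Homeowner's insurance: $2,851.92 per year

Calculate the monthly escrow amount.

$1,336.11

Earthquake insurance: $474.36 annually
Municipal property tax: $8,834.88 annually
School district tax: $1,392.84 × 2 = $2,785.68 annually
Flood insurance: $1,086.48 annually
Homeowner's insurance: $2,851.92 annually
Total per year = $16,033.32
Per month = $16,033.32 ÷ 12 = $1,336.11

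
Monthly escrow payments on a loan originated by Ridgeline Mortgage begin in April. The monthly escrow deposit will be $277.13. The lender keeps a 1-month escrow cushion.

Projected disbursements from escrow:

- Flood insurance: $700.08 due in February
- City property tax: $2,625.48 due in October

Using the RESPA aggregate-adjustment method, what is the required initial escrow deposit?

$962.70

Cushion = 1 × $277.13 = $277.13
Trial balance (start $0, +$277.13 each month, − disbursements):
  Apr: +$277.13 → $277.13
  May: +$277.13 → $554.26
  Jun: +$277.13 → $831.39
  Jul: +$277.13 → $1,108.52
  Aug: +$277.13 → $1,385.65
  Sep: +$277.13 → $1,662.78
  Oct: +$277.13 − $2,625.48 → -$685.57
  Nov: +$277.13 → -$408.44
  Dec: +$277.13 → -$131.31
  Jan: +$277.13 → $145.82
  Feb: +$277.13 − $700.08 → -$277.13
  Mar: +$277.13 → $0.00
Lowest trial balance = -$685.57 (Oct)
Initial deposit = cushion − low point = $277.13 − (-$685.57) = $962.70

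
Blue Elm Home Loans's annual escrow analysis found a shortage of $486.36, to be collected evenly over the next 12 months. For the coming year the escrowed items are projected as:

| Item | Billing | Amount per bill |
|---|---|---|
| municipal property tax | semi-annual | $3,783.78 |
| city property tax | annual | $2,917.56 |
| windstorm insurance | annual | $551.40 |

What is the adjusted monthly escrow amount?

Municipal property tax — $3,783.78 × 2 = $7,567.56 annually
City property tax — $2,917.56 annually
Windstorm insurance — $551.40 annually
Total per year = $7,567.56 + $2,917.56 + $551.40 = $11,036.52
Base monthly escrow = $11,036.52 ÷ 12 = $919.71
Shortage spread = $486.36 ÷ 12 = $40.53/mo
Adjusted monthly = $919.71 + $40.53 = $960.24

$960.24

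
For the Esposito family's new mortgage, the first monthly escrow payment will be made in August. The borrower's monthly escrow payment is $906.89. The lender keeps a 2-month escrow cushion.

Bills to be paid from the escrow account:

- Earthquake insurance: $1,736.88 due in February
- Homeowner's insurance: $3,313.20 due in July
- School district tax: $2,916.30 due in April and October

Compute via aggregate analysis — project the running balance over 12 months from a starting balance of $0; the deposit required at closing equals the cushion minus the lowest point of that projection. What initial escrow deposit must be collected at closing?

Cushion = 2 × $906.89 = $1,813.78
Trial balance (start $0, +$906.89 each month, − disbursements):
  Aug: +$906.89 → $906.89
  Sep: +$906.89 → $1,813.78
  Oct: +$906.89 − $2,916.30 → -$195.63
  Nov: +$906.89 → $711.26
  Dec: +$906.89 → $1,618.15
  Jan: +$906.89 → $2,525.04
  Feb: +$906.89 − $1,736.88 → $1,695.05
  Mar: +$906.89 → $2,601.94
  Apr: +$906.89 − $2,916.30 → $592.53
  May: +$906.89 → $1,499.42
  Jun: +$906.89 → $2,406.31
  Jul: +$906.89 − $3,313.20 → $0.00
Lowest trial balance = -$195.63 (Oct)
Initial deposit = cushion − low point = $1,813.78 − (-$195.63) = $2,009.41

$2,009.41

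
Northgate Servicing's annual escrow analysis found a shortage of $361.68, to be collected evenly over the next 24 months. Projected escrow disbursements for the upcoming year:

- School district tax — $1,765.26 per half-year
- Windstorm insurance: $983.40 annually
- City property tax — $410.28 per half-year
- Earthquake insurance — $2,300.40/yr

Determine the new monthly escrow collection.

School district tax: $1,765.26 × 2 = $3,530.52
Windstorm insurance: $983.40
City property tax: $410.28 × 2 = $820.56
Earthquake insurance: $2,300.40
Total annual escrow = $3,530.52 + $983.40 + $820.56 + $2,300.40 = $7,634.88
Monthly = $7,634.88 ÷ 12 = $636.24
Shortage spread = $361.68 / 24 = $15.07/mo
New monthly escrow = $636.24 + $15.07 = $651.31

$651.31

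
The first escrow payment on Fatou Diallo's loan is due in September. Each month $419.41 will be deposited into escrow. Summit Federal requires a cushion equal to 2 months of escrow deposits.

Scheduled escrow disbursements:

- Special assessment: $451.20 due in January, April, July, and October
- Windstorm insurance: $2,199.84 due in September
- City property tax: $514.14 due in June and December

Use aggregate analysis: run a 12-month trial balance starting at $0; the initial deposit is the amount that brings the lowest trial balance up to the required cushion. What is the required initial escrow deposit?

Cushion = 2 × $419.41 = $838.82
Trial balance (start $0, +$419.41 each month, − disbursements):
  Sep: +$419.41 − $2,199.84 → -$1,780.43
  Oct: +$419.41 − $451.20 → -$1,812.22
  Nov: +$419.41 → -$1,392.81
  Dec: +$419.41 − $514.14 → -$1,487.54
  Jan: +$419.41 − $451.20 → -$1,519.33
  Feb: +$419.41 → -$1,099.92
  Mar: +$419.41 → -$680.51
  Apr: +$419.41 − $451.20 → -$712.30
  May: +$419.41 → -$292.89
  Jun: +$419.41 − $514.14 → -$387.62
  Jul: +$419.41 − $451.20 → -$419.41
  Aug: +$419.41 → $0.00
Lowest trial balance = -$1,812.22 (Oct)
Initial deposit = cushion − low point = $838.82 − (-$1,812.22) = $2,651.04

$2,651.04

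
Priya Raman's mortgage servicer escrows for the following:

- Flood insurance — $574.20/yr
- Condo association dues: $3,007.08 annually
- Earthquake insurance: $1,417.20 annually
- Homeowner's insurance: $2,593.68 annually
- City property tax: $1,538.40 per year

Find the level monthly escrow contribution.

$760.88

Flood insurance: $574.20
Condo association dues: $3,007.08
Earthquake insurance: $1,417.20
Homeowner's insurance: $2,593.68
City property tax: $1,538.40
Annual escrow total = $574.20 + $3,007.08 + $1,417.20 + $2,593.68 + $1,538.40 = $9,130.56
Base monthly escrow = $9,130.56 / 12 = $760.88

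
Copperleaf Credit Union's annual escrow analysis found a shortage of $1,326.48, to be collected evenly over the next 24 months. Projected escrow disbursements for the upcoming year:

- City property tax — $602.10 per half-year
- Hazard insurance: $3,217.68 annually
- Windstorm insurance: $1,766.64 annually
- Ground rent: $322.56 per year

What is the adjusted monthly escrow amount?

$597.86

City property tax = $602.10 × 2 = $1,204.20 per year
Hazard insurance = $3,217.68 per year
Windstorm insurance = $1,766.64 per year
Ground rent = $322.56 per year
Combined annual = $1,204.20 + $3,217.68 + $1,766.64 + $322.56 = $6,511.08
Monthly escrow = $6,511.08 / 12 = $542.59
Monthly shortage recovery: $1,326.48 / 24 = $55.27
Adjusted monthly = $542.59 + $55.27 = $597.86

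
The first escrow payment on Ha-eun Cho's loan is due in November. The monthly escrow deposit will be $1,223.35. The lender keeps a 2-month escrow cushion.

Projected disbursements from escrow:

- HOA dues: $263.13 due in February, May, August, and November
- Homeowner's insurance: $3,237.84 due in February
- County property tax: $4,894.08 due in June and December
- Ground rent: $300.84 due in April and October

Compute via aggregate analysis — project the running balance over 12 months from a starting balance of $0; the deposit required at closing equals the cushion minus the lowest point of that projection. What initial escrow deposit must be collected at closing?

Cushion = 2 × $1,223.35 = $2,446.70
Trial balance (start $0, +$1,223.35 each month, − disbursements):
  Nov: +$1,223.35 − $263.13 → $960.22
  Dec: +$1,223.35 − $4,894.08 → -$2,710.51
  Jan: +$1,223.35 → -$1,487.16
  Feb: +$1,223.35 − $3,500.97 → -$3,764.78
  Mar: +$1,223.35 → -$2,541.43
  Apr: +$1,223.35 − $300.84 → -$1,618.92
  May: +$1,223.35 − $263.13 → -$658.70
  Jun: +$1,223.35 − $4,894.08 → -$4,329.43
  Jul: +$1,223.35 → -$3,106.08
  Aug: +$1,223.35 − $263.13 → -$2,145.86
  Sep: +$1,223.35 → -$922.51
  Oct: +$1,223.35 − $300.84 → $0.00
Lowest trial balance = -$4,329.43 (Jun)
Initial deposit = cushion − low point = $2,446.70 − (-$4,329.43) = $6,776.13

$6,776.13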